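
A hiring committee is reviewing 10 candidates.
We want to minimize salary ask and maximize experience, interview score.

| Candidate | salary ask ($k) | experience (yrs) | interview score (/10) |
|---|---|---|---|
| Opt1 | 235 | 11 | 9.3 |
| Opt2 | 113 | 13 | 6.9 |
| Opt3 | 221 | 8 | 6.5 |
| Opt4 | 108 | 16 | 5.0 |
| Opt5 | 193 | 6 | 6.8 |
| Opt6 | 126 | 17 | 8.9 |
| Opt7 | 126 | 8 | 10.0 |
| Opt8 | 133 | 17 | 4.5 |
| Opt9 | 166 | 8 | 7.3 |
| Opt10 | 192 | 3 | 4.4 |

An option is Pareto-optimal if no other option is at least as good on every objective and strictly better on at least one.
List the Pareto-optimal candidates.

Opt1: not dominated.
Opt2: not dominated.
Opt3: dominated by Opt2 (salary ask 113≤221, experience 13≥8, interview score 6.9≥6.5).
Opt4: not dominated (best salary ask).
Opt5: dominated by Opt2 (salary ask 113≤193, experience 13≥6, interview score 6.9≥6.8).
Opt6: not dominated.
Opt7: not dominated (best interview score).
Opt8: dominated by Opt6 (salary ask 126≤133, experience 17≥17, interview score 8.9≥4.5).
Opt9: dominated by Opt6 (salary ask 126≤166, experience 17≥8, interview score 8.9≥7.3).
Opt10: dominated by Opt2 (salary ask 113≤192, experience 13≥3, interview score 6.9≥4.4).

Opt1, Opt2, Opt4, Opt6, Opt7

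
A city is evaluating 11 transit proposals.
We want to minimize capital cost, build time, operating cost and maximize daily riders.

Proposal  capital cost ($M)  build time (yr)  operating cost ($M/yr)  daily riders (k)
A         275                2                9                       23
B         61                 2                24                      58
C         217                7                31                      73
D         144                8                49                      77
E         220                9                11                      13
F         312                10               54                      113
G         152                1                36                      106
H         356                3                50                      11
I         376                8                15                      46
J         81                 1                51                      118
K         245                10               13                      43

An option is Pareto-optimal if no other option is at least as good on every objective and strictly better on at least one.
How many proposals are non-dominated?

A: not dominated (best operating cost).
B: not dominated (best capital cost).
C: not dominated.
D: not dominated.
E: not dominated.
F: dominated by J (capital cost 81≤312, build time 1≤10, operating cost 51≤54, daily riders 118≥113).
G: not dominated.
H: dominated by A (capital cost 275≤356, build time 2≤3, operating cost 9≤50, daily riders 23≥11).
I: not dominated.
J: not dominated (best daily riders).
K: not dominated.
Pareto-optimal: A, B, C, D, E, G, I, J, K → 9.

9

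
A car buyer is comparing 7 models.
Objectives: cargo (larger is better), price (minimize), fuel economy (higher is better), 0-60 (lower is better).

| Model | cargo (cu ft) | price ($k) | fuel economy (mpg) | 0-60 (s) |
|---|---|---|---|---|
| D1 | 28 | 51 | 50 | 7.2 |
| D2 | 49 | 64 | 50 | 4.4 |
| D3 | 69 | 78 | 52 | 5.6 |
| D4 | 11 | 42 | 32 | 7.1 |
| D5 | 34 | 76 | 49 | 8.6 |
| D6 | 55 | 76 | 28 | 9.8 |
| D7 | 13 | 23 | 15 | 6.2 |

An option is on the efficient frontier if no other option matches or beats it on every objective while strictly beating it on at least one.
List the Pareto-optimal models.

D1: not dominated.
D2: not dominated (best 0-60).
D3: not dominated (best cargo).
D4: not dominated.
D5: dominated by D2 (cargo 49≥34, price 64≤76, fuel economy 50≥49, 0-60 4.4≤8.6).
D6: not dominated.
D7: not dominated (best price).

D1, D2, D3, D4, D6, D7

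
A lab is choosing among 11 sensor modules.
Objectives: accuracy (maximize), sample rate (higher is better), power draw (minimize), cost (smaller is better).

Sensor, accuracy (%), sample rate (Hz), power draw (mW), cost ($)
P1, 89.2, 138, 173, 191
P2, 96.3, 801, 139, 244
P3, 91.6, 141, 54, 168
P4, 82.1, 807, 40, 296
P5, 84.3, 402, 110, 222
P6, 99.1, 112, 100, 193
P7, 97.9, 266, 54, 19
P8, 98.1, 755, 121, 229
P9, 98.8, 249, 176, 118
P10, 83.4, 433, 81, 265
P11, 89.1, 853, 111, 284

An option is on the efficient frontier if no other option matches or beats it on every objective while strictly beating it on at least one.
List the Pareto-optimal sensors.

P2, P4, P5, P6, P7, P8, P9, P10, P11

P1: dominated by P3 (accuracy 91.6≥89.2, sample rate 141≥138, power draw 54≤173, cost 168≤191).
P2: not dominated.
P3: dominated by P7 (accuracy 97.9≥91.6, sample rate 266≥141, power draw 54≤54, cost 19≤168).
P4: not dominated (best power draw).
P5: not dominated.
P6: not dominated (best accuracy).
P7: not dominated (best cost).
P8: not dominated.
P9: not dominated.
P10: not dominated.
P11: not dominated (best sample rate).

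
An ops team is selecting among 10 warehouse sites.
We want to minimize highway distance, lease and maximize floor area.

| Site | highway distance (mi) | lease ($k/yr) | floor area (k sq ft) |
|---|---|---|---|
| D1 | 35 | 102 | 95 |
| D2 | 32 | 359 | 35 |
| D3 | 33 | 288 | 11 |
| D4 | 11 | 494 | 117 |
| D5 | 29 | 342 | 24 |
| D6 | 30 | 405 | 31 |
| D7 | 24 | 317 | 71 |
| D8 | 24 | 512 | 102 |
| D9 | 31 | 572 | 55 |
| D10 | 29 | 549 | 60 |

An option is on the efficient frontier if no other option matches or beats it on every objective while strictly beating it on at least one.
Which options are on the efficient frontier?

D1: not dominated (best lease).
D2: dominated by D7 (highway distance 24≤32, lease 317≤359, floor area 71≥35).
D3: not dominated.
D4: not dominated (best highway distance).
D5: dominated by D7 (highway distance 24≤29, lease 317≤342, floor area 71≥24).
D6: dominated by D7 (highway distance 24≤30, lease 317≤405, floor area 71≥31).
D7: not dominated.
D8: dominated by D4 (highway distance 11≤24, lease 494≤512, floor area 117≥102).
D9: dominated by D4 (highway distance 11≤31, lease 494≤572, floor area 117≥55).
D10: dominated by D4 (highway distance 11≤29, lease 494≤549, floor area 117≥60).

D1, D3, D4, D7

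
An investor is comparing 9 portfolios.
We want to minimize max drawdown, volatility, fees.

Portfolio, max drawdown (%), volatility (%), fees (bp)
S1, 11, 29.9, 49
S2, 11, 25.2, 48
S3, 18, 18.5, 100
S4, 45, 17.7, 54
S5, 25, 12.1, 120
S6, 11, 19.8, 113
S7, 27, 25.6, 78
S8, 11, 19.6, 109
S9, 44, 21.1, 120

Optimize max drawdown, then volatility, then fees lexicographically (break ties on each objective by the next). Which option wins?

First minimize max drawdown: best is 11, kept {S1, S2, S6, S8}.
Then minimize volatility: best is 19.6, kept {S8}.

S8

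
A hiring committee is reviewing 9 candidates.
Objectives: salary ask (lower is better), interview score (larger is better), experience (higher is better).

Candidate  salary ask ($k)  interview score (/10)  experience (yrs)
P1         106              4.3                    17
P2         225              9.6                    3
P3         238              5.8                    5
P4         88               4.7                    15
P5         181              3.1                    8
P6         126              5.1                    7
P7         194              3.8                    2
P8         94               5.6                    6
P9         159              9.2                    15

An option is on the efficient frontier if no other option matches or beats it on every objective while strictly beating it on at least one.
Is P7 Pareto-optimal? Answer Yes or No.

P1 vs P7: salary ask 106≤194, interview score 4.3≥3.8, experience 17≥2 — P1 is at least as good on every objective and strictly better on at least one, so P1 dominates P7.

No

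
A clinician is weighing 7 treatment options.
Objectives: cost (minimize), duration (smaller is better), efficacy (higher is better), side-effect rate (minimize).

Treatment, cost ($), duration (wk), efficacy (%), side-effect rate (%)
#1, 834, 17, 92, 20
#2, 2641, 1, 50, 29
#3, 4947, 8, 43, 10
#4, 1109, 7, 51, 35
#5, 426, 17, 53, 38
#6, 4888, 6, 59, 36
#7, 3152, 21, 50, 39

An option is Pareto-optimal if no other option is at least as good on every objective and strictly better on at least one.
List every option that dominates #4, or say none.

#1: worse on duration (17 vs 7).
#2: worse on cost (2641 vs 1109).
#3: worse on cost (4947 vs 1109).
#5: worse on duration (17 vs 7).
#6: worse on cost (4888 vs 1109).
#7: worse on cost (3152 vs 1109).
No option dominates #4.

none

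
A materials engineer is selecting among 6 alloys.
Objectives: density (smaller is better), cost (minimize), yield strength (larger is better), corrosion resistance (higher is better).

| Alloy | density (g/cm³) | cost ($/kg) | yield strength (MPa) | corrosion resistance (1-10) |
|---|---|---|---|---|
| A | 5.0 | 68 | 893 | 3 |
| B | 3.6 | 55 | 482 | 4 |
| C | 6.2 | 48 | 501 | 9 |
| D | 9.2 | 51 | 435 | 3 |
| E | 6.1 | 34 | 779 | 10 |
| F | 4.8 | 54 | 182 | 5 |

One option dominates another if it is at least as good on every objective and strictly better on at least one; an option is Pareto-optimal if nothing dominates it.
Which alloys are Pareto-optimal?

A, B, E, F

A: not dominated (best yield strength).
B: not dominated (best density).
C: dominated by E (density 6.1≤6.2, cost 34≤48, yield strength 779≥501, corrosion resistance 10≥9).
D: dominated by C (density 6.2≤9.2, cost 48≤51, yield strength 501≥435, corrosion resistance 9≥3).
E: not dominated (best cost).
F: not dominated.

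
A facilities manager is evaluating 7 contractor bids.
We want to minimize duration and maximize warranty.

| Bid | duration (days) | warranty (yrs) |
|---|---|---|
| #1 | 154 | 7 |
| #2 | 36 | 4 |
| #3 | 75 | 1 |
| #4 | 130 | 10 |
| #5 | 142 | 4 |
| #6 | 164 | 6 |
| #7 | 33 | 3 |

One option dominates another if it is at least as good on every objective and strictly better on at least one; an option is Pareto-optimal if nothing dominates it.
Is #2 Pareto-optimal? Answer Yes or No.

Yes

#1: worse on duration (154 vs 36).
#3: worse on duration (75 vs 36).
#4: worse on duration (130 vs 36).
#5: worse on duration (142 vs 36).
#6: worse on duration (164 vs 36).
#7: worse on warranty (3 vs 4).
No option is at least as good as #2 on every objective and strictly better on one.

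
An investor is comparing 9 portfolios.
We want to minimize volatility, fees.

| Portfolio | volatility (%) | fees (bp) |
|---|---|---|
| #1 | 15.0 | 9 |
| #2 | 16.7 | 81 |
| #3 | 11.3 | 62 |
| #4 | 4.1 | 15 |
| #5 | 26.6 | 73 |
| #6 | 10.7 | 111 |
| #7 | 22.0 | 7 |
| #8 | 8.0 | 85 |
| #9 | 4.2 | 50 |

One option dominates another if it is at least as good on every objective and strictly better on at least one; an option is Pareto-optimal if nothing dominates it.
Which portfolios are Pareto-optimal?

#1, #4, #7

#1: not dominated.
#2: dominated by #1 (volatility 15.0≤16.7, fees 9≤81).
#3: dominated by #4 (volatility 4.1≤11.3, fees 15≤62).
#4: not dominated (best volatility).
#5: dominated by #1 (volatility 15.0≤26.6, fees 9≤73).
#6: dominated by #4 (volatility 4.1≤10.7, fees 15≤111).
#7: not dominated (best fees).
#8: dominated by #4 (volatility 4.1≤8.0, fees 15≤85).
#9: dominated by #4 (volatility 4.1≤4.2, fees 15≤50).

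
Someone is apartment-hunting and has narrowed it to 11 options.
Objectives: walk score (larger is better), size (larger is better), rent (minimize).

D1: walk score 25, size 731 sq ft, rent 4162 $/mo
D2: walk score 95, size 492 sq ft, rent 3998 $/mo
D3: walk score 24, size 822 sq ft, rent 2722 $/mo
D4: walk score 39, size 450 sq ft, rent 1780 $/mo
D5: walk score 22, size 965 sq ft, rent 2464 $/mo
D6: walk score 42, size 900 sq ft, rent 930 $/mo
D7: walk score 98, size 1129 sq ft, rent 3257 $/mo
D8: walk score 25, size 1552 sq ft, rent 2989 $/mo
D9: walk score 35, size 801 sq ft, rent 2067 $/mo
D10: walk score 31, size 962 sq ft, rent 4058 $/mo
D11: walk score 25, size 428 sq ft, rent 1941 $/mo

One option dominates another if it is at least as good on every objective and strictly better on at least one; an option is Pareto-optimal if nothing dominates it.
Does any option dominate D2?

D7 vs D2: walk score 98≥95, size 1129≥492, rent 3257≤3998 — D7 is at least as good on every objective and strictly better on at least one, so D7 dominates D2.

Yes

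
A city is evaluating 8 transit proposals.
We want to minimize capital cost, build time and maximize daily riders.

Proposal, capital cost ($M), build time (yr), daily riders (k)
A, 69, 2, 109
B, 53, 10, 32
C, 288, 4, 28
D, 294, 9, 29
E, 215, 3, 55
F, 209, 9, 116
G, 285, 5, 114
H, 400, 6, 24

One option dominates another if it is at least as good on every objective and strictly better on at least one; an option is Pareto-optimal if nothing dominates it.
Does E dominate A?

E vs A: E is worse on capital cost (215 vs 69), so it does not dominate A.

No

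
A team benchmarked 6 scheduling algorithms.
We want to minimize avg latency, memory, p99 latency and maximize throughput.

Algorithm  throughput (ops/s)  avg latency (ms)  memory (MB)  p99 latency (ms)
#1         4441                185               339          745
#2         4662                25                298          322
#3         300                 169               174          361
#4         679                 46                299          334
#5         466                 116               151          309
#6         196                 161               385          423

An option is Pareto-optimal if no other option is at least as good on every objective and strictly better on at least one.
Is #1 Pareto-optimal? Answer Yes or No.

No

#2 vs #1: throughput 4662≥4441, avg latency 25≤185, memory 298≤339, p99 latency 322≤745 — #2 is at least as good on every objective and strictly better on at least one, so #2 dominates #1.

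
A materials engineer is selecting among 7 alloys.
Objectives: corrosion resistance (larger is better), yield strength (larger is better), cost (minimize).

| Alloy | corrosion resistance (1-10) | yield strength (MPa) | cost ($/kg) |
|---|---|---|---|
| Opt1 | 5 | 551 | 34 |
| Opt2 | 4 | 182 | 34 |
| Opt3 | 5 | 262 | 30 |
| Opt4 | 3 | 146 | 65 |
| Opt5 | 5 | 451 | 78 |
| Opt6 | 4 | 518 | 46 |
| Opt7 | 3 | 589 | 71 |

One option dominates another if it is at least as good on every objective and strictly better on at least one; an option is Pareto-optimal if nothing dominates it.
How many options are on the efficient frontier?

3

Opt1: not dominated.
Opt2: dominated by Opt1 (corrosion resistance 5≥4, yield strength 551≥182, cost 34≤34).
Opt3: not dominated (best cost).
Opt4: dominated by Opt1 (corrosion resistance 5≥3, yield strength 551≥146, cost 34≤65).
Opt5: dominated by Opt1 (corrosion resistance 5≥5, yield strength 551≥451, cost 34≤78).
Opt6: dominated by Opt1 (corrosion resistance 5≥4, yield strength 551≥518, cost 34≤46).
Opt7: not dominated (best yield strength).
Pareto-optimal: Opt1, Opt3, Opt7 → 3.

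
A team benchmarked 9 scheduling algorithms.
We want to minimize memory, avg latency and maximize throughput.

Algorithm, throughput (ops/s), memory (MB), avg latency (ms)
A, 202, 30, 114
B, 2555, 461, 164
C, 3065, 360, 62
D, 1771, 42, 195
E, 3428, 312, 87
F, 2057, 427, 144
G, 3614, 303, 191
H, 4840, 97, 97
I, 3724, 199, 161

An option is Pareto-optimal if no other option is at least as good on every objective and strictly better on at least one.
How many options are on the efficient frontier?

5

A: not dominated (best memory).
B: dominated by C (throughput 3065≥2555, memory 360≤461, avg latency 62≤164).
C: not dominated (best avg latency).
D: not dominated.
E: not dominated.
F: dominated by C (throughput 3065≥2057, memory 360≤427, avg latency 62≤144).
G: dominated by H (throughput 4840≥3614, memory 97≤303, avg latency 97≤191).
H: not dominated (best throughput).
I: dominated by H (throughput 4840≥3724, memory 97≤199, avg latency 97≤161).
Pareto-optimal: A, C, D, E, H → 5.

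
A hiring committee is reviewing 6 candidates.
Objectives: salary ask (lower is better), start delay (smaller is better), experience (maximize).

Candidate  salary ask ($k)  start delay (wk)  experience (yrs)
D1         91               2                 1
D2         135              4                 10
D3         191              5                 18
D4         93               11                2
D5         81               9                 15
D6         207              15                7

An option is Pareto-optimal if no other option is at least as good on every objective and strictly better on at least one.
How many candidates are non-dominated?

4

D1: not dominated (best start delay).
D2: not dominated.
D3: not dominated (best experience).
D4: dominated by D5 (salary ask 81≤93, start delay 9≤11, experience 15≥2).
D5: not dominated (best salary ask).
D6: dominated by D2 (salary ask 135≤207, start delay 4≤15, experience 10≥7).
Pareto-optimal: D1, D2, D3, D5 → 4.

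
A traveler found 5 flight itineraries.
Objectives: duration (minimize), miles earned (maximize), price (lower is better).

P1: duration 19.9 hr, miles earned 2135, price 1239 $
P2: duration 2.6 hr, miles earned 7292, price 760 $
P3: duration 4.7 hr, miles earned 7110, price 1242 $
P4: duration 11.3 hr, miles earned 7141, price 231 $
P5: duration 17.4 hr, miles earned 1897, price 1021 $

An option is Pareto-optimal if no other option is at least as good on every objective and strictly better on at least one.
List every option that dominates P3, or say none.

P2

P2: duration 2.6≤4.7, miles earned 7292≥7110, price 760≤1242 — dominates P3.
Others (P1, P4, P5) are each worse than P3 on at least one objective.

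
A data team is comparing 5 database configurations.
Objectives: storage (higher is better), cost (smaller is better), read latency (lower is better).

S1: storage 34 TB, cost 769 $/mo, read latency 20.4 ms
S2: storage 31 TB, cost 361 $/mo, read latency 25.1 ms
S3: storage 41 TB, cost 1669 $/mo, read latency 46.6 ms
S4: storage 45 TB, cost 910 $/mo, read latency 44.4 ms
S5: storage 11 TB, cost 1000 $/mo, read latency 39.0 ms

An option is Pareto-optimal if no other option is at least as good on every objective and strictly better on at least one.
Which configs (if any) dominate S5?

S1, S2

S1: storage 34≥11, cost 769≤1000, read latency 20.4≤39.0 — dominates S5.
S2: storage 31≥11, cost 361≤1000, read latency 25.1≤39.0 — dominates S5.
Others (S3, S4) are each worse than S5 on at least one objective.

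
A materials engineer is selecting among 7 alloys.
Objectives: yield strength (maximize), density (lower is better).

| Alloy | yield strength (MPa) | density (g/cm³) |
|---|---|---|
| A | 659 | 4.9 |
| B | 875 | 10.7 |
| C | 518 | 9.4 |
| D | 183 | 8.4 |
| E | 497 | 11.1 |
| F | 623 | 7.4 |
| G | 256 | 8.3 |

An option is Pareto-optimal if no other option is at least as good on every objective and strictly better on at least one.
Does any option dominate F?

Yes

A vs F: yield strength 659≥623, density 4.9≤7.4 — A is at least as good on every objective and strictly better on at least one, so A dominates F.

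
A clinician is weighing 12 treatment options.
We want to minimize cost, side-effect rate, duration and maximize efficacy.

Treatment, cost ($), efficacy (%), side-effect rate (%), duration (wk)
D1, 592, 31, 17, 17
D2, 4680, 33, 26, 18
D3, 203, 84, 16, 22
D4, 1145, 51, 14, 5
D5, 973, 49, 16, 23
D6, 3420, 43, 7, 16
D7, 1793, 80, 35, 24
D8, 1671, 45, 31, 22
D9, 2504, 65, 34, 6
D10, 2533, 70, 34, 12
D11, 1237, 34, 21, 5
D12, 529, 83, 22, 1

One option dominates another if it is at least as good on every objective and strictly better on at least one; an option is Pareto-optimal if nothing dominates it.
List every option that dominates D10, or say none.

D12

D12: cost 529≤2533, efficacy 83≥70, side-effect rate 22≤34, duration 1≤12 — dominates D10.
Others (D1, D2, D3, D4, D5, D6, D7, D8, D9, D11) are each worse than D10 on at least one objective.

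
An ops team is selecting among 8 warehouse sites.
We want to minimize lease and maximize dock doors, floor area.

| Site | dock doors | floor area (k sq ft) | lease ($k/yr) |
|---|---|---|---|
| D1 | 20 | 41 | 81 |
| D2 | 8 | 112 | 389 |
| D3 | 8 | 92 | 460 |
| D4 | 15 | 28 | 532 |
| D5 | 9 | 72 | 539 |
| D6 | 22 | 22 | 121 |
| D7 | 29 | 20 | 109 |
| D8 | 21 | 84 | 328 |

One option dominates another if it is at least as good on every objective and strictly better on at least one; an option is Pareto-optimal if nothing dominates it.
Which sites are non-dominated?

D1: not dominated (best lease).
D2: not dominated (best floor area).
D3: dominated by D2 (dock doors 8≥8, floor area 112≥92, lease 389≤460).
D4: dominated by D1 (dock doors 20≥15, floor area 41≥28, lease 81≤532).
D5: dominated by D8 (dock doors 21≥9, floor area 84≥72, lease 328≤539).
D6: not dominated.
D7: not dominated (best dock doors).
D8: not dominated.

D1, D2, D6, D7, D8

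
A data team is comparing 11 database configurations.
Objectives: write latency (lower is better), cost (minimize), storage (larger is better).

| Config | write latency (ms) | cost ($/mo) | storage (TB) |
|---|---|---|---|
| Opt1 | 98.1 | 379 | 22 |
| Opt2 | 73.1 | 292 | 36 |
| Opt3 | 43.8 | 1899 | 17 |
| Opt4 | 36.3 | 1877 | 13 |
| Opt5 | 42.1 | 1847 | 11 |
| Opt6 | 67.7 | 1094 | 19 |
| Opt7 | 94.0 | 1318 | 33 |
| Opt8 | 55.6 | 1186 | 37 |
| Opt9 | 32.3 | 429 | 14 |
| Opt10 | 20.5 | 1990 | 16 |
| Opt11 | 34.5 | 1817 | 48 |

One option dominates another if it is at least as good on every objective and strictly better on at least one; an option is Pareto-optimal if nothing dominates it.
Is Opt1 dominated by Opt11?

No

Opt11 vs Opt1: Opt11 is worse on cost (1817 vs 379), so it does not dominate Opt1.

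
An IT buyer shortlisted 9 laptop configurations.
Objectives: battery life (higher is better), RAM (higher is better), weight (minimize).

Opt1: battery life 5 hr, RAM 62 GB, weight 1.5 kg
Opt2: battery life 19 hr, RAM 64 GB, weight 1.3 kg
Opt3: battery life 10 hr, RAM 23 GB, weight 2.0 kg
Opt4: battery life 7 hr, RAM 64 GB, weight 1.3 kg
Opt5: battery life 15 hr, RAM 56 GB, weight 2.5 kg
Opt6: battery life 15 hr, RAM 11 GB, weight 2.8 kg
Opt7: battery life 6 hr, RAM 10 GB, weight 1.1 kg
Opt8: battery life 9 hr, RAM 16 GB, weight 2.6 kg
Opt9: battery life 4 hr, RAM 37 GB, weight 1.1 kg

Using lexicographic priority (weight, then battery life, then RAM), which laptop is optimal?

Opt7

First minimize weight: best is 1.1, kept {Opt7, Opt9}.
Then maximize battery life: best is 6, kept {Opt7}.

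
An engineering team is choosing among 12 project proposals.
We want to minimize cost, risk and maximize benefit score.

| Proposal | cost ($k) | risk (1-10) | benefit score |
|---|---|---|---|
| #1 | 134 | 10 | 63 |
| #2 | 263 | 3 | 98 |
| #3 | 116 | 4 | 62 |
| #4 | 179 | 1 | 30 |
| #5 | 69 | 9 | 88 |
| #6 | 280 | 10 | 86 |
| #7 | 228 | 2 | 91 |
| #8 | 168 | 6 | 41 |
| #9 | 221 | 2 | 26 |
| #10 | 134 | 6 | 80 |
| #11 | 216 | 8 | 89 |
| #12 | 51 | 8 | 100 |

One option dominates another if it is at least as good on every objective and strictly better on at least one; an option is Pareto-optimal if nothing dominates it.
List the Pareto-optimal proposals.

#2, #3, #4, #7, #10, #12

#1: dominated by #5 (cost 69≤134, risk 9≤10, benefit score 88≥63).
#2: not dominated.
#3: not dominated.
#4: not dominated (best risk).
#5: dominated by #12 (cost 51≤69, risk 8≤9, benefit score 100≥88).
#6: dominated by #2 (cost 263≤280, risk 3≤10, benefit score 98≥86).
#7: not dominated.
#8: dominated by #3 (cost 116≤168, risk 4≤6, benefit score 62≥41).
#9: dominated by #4 (cost 179≤221, risk 1≤2, benefit score 30≥26).
#10: not dominated.
#11: dominated by #12 (cost 51≤216, risk 8≤8, benefit score 100≥89).
#12: not dominated (best cost).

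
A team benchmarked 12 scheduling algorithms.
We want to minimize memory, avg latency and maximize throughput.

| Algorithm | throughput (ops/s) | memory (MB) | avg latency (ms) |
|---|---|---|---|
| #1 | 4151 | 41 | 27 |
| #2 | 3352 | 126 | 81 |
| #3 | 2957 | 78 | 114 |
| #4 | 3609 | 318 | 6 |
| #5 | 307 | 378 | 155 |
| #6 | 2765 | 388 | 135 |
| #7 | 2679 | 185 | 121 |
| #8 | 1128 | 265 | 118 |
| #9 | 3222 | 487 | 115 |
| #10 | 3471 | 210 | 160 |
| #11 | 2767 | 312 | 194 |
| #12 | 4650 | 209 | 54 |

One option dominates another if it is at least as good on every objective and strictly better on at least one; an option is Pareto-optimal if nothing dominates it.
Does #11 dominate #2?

No

#11 vs #2: #11 is worse on throughput (2767 vs 3352), so it does not dominate #2.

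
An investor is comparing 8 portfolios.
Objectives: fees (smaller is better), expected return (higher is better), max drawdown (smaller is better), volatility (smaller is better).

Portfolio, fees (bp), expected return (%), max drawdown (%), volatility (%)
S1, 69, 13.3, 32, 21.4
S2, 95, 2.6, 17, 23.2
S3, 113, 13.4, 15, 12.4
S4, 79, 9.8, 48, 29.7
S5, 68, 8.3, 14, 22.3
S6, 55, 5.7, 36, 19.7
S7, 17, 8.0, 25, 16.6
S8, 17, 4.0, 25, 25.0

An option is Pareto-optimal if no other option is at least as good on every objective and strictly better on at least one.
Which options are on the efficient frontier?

S1, S3, S5, S7

S1: not dominated.
S2: dominated by S5 (fees 68≤95, expected return 8.3≥2.6, max drawdown 14≤17, volatility 22.3≤23.2).
S3: not dominated (best expected return).
S4: dominated by S1 (fees 69≤79, expected return 13.3≥9.8, max drawdown 32≤48, volatility 21.4≤29.7).
S5: not dominated (best max drawdown).
S6: dominated by S7 (fees 17≤55, expected return 8.0≥5.7, max drawdown 25≤36, volatility 16.6≤19.7).
S7: not dominated.
S8: dominated by S7 (fees 17≤17, expected return 8.0≥4.0, max drawdown 25≤25, volatility 16.6≤25.0).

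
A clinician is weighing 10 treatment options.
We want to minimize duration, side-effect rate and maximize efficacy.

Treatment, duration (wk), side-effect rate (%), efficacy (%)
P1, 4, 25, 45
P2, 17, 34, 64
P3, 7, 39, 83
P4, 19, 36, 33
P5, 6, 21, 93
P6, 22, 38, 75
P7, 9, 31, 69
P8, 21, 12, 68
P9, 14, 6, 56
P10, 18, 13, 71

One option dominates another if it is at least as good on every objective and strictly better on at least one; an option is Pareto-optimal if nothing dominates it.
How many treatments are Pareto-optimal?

P1: not dominated (best duration).
P2: dominated by P5 (duration 6≤17, side-effect rate 21≤34, efficacy 93≥64).
P3: dominated by P5 (duration 6≤7, side-effect rate 21≤39, efficacy 93≥83).
P4: dominated by P1 (duration 4≤19, side-effect rate 25≤36, efficacy 45≥33).
P5: not dominated (best efficacy).
P6: dominated by P5 (duration 6≤22, side-effect rate 21≤38, efficacy 93≥75).
P7: dominated by P5 (duration 6≤9, side-effect rate 21≤31, efficacy 93≥69).
P8: not dominated.
P9: not dominated (best side-effect rate).
P10: not dominated.
Pareto-optimal: P1, P5, P8, P9, P10 → 5.

5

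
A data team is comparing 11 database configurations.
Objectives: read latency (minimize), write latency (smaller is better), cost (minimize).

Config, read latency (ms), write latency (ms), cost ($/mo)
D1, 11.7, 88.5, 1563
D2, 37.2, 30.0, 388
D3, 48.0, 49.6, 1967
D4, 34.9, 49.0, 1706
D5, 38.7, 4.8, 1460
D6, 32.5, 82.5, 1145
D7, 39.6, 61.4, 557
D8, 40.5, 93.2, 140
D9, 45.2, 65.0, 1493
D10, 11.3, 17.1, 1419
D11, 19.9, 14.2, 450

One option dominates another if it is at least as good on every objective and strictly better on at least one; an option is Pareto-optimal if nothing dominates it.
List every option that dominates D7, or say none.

D2: read latency 37.2≤39.6, write latency 30.0≤61.4, cost 388≤557 — dominates D7.
D11: read latency 19.9≤39.6, write latency 14.2≤61.4, cost 450≤557 — dominates D7.
Others (D1, D3, D4, D5, D6, D8, D9, D10) are each worse than D7 on at least one objective.

D2, D11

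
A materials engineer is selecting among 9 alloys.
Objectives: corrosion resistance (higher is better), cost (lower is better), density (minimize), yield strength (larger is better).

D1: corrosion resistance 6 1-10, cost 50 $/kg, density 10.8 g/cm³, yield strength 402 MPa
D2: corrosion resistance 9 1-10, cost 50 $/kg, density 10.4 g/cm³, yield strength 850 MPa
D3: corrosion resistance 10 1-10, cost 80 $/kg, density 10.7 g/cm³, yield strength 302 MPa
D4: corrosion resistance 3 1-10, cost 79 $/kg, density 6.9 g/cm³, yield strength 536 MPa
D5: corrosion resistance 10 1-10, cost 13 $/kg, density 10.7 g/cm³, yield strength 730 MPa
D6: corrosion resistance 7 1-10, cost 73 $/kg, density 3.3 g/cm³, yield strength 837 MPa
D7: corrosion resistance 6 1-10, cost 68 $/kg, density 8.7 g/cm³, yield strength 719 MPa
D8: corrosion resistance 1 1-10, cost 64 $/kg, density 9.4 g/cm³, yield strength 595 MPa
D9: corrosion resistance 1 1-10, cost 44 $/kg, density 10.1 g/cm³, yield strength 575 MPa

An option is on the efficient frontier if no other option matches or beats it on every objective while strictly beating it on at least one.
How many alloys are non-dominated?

6

D1: dominated by D2 (corrosion resistance 9≥6, cost 50≤50, density 10.4≤10.8, yield strength 850≥402).
D2: not dominated (best yield strength).
D3: dominated by D5 (corrosion resistance 10≥10, cost 13≤80, density 10.7≤10.7, yield strength 730≥302).
D4: dominated by D6 (corrosion resistance 7≥3, cost 73≤79, density 3.3≤6.9, yield strength 837≥536).
D5: not dominated (best cost).
D6: not dominated (best density).
D7: not dominated.
D8: not dominated.
D9: not dominated.
Pareto-optimal: D2, D5, D6, D7, D8, D9 → 6.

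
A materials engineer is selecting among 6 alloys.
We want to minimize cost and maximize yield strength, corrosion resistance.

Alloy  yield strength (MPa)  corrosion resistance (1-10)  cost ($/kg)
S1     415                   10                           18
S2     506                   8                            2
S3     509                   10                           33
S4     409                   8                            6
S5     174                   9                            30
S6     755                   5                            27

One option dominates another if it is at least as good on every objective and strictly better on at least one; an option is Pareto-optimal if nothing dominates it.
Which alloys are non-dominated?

S1, S2, S3, S6

S1: not dominated.
S2: not dominated (best cost).
S3: not dominated.
S4: dominated by S2 (yield strength 506≥409, corrosion resistance 8≥8, cost 2≤6).
S5: dominated by S1 (yield strength 415≥174, corrosion resistance 10≥9, cost 18≤30).
S6: not dominated (best yield strength).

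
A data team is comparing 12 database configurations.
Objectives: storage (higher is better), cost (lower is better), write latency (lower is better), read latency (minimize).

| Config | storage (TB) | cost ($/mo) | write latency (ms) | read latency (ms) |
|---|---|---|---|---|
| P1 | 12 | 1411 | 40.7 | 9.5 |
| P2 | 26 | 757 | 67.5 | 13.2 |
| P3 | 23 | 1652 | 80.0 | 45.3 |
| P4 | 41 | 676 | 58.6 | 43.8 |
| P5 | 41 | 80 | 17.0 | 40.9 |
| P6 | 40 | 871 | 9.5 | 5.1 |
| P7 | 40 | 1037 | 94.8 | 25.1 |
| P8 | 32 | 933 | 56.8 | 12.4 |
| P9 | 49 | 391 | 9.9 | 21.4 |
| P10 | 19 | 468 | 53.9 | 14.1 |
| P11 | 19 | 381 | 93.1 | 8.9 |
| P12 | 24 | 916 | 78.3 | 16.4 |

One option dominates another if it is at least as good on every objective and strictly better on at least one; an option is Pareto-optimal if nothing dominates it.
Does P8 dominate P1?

P8 vs P1: P8 is worse on write latency (56.8 vs 40.7), so it does not dominate P1.

No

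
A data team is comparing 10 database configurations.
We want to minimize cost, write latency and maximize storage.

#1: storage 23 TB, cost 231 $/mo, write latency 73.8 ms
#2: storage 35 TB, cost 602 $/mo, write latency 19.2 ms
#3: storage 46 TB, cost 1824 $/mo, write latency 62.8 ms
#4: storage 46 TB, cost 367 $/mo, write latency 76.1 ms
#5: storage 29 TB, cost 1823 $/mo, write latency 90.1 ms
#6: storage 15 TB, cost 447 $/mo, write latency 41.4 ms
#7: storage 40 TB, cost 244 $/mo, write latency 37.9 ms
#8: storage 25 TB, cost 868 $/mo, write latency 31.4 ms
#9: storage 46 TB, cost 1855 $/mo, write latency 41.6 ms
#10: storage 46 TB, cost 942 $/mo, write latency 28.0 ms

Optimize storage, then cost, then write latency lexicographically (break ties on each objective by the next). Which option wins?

#4

First maximize storage: best is 46, kept {#3, #4, #9, #10}.
Then minimize cost: best is 367, kept {#4}.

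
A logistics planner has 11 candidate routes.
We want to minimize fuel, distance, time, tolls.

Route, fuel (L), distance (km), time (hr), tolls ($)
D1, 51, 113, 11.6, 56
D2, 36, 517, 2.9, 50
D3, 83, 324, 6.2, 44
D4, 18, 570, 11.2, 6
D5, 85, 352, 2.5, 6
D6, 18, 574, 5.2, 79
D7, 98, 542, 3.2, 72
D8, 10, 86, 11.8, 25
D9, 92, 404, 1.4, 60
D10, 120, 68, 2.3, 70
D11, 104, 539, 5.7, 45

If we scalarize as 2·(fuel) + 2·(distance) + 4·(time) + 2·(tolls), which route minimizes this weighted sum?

D1: 2·51 + 2·113 + 4·11.6 + 2·56 = 486.4
D2: 2·36 + 2·517 + 4·2.9 + 2·50 = 1217.6
D3: 2·83 + 2·324 + 4·6.2 + 2·44 = 926.8
D4: 2·18 + 2·570 + 4·11.2 + 2·6 = 1232.8
D5: 2·85 + 2·352 + 4·2.5 + 2·6 = 896.0
D6: 2·18 + 2·574 + 4·5.2 + 2·79 = 1362.8
D7: 2·98 + 2·542 + 4·3.2 + 2·72 = 1436.8
D8: 2·10 + 2·86 + 4·11.8 + 2·25 = 289.2
D9: 2·92 + 2·404 + 4·1.4 + 2·60 = 1117.6
D10: 2·120 + 2·68 + 4·2.3 + 2·70 = 525.2
D11: 2·104 + 2·539 + 4·5.7 + 2·45 = 1398.8
Lowest: D8 at 289.2.

D8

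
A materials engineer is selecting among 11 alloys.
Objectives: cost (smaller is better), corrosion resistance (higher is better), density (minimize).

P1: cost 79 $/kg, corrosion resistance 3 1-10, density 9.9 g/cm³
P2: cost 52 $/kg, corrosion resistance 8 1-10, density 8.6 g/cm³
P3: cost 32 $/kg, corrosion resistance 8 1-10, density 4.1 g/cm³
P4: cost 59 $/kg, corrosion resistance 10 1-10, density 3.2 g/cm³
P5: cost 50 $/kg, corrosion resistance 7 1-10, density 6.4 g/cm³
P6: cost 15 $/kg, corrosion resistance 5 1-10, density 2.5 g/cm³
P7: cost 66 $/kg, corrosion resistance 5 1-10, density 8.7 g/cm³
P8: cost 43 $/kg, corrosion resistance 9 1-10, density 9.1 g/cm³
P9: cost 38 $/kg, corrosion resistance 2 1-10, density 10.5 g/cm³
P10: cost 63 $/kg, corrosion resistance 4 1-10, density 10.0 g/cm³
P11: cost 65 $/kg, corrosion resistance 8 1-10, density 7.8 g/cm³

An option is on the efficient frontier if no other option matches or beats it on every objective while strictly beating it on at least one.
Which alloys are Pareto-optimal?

P1: dominated by P2 (cost 52≤79, corrosion resistance 8≥3, density 8.6≤9.9).
P2: dominated by P3 (cost 32≤52, corrosion resistance 8≥8, density 4.1≤8.6).
P3: not dominated.
P4: not dominated (best corrosion resistance).
P5: dominated by P3 (cost 32≤50, corrosion resistance 8≥7, density 4.1≤6.4).
P6: not dominated (best cost).
P7: dominated by P2 (cost 52≤66, corrosion resistance 8≥5, density 8.6≤8.7).
P8: not dominated.
P9: dominated by P3 (cost 32≤38, corrosion resistance 8≥2, density 4.1≤10.5).
P10: dominated by P2 (cost 52≤63, corrosion resistance 8≥4, density 8.6≤10.0).
P11: dominated by P3 (cost 32≤65, corrosion resistance 8≥8, density 4.1≤7.8).

P3, P4, P6, P8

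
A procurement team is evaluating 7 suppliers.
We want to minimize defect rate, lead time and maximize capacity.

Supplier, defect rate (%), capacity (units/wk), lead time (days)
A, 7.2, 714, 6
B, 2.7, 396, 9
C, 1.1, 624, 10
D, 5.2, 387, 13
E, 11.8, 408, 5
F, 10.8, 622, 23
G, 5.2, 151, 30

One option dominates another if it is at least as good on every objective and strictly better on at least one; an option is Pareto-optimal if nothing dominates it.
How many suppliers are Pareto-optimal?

A: not dominated (best capacity).
B: not dominated.
C: not dominated (best defect rate).
D: dominated by B (defect rate 2.7≤5.2, capacity 396≥387, lead time 9≤13).
E: not dominated (best lead time).
F: dominated by A (defect rate 7.2≤10.8, capacity 714≥622, lead time 6≤23).
G: dominated by B (defect rate 2.7≤5.2, capacity 396≥151, lead time 9≤30).
Pareto-optimal: A, B, C, E → 4.

4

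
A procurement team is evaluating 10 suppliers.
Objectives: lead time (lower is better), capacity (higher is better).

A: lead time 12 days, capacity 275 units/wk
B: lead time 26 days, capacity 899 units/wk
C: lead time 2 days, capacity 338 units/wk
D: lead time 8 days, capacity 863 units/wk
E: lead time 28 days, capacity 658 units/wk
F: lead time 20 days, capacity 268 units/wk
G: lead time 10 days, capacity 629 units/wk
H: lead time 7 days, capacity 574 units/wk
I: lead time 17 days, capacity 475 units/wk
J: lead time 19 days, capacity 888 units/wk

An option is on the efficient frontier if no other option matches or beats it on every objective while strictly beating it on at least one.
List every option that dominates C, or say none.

none

A: worse on lead time (12 vs 2).
B: worse on lead time (26 vs 2).
D: worse on lead time (8 vs 2).
E: worse on lead time (28 vs 2).
F: worse on lead time (20 vs 2).
G: worse on lead time (10 vs 2).
H: worse on lead time (7 vs 2).
I: worse on lead time (17 vs 2).
J: worse on lead time (19 vs 2).
No option dominates C.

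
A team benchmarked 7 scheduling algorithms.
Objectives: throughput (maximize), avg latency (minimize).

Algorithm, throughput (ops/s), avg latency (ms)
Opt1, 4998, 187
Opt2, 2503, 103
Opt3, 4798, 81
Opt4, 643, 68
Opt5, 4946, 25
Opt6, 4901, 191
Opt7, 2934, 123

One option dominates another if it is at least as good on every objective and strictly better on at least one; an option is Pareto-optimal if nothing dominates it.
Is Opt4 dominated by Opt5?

Yes

Opt5 vs Opt4: throughput 4946≥643, avg latency 25≤68 — Opt5 is at least as good on every objective with at least one strict improvement.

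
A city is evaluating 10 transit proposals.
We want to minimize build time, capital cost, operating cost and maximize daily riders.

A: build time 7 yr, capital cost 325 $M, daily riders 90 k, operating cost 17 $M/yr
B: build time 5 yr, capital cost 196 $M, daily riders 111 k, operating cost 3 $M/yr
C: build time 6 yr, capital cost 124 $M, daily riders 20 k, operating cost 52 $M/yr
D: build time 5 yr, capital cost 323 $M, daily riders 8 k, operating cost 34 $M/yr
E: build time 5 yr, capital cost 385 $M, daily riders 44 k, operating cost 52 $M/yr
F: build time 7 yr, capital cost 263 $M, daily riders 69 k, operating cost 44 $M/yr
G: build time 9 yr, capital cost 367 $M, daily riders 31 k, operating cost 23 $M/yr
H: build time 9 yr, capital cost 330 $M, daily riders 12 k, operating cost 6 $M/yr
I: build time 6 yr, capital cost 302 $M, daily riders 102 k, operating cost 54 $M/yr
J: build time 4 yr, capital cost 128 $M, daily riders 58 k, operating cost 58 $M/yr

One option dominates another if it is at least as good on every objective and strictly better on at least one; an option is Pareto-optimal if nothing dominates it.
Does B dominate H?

B vs H: build time 5≤9, capital cost 196≤330, daily riders 111≥12, operating cost 3≤6 — B is at least as good on every objective with at least one strict improvement.

Yes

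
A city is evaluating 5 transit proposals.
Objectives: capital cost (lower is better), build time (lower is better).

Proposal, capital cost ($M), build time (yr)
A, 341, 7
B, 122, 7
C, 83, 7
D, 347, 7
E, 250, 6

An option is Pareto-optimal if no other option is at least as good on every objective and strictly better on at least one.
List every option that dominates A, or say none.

B, C, E

B: capital cost 122≤341, build time 7≤7 — dominates A.
C: capital cost 83≤341, build time 7≤7 — dominates A.
E: capital cost 250≤341, build time 6≤7 — dominates A.
Others (D) are each worse than A on at least one objective.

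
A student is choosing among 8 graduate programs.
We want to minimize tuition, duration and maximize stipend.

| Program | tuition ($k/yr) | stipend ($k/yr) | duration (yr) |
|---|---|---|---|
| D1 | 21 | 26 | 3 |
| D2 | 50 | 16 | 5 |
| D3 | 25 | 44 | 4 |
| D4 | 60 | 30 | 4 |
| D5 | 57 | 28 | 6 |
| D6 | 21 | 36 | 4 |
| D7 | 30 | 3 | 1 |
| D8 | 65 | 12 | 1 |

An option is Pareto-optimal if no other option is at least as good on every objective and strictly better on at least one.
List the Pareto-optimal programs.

D1, D3, D6, D7, D8

D1: not dominated.
D2: dominated by D1 (tuition 21≤50, stipend 26≥16, duration 3≤5).
D3: not dominated (best stipend).
D4: dominated by D3 (tuition 25≤60, stipend 44≥30, duration 4≤4).
D5: dominated by D3 (tuition 25≤57, stipend 44≥28, duration 4≤6).
D6: not dominated.
D7: not dominated.
D8: not dominated.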